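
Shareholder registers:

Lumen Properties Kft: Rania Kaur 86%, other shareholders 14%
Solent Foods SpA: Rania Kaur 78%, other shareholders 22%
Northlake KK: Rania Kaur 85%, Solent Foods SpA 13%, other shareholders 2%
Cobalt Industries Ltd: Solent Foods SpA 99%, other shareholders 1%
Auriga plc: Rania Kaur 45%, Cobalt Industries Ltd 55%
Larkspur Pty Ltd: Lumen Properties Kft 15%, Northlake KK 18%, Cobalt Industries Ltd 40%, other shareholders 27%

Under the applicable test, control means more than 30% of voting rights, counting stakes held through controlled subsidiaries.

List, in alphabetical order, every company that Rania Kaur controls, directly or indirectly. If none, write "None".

Rania holds 86% of Lumen, so Rania controls Lumen.
Rania holds 78% of Solent, so Rania controls Solent.
Rania and Solent together hold 85% + 13% = 98% of Northlake, so Rania controls Northlake.
Solent holds 99% of Cobalt, so Rania controls Cobalt.
Rania and Cobalt together hold 45% + 55% = 100% of Auriga, so Rania controls Auriga.
Lumen and Northlake and Cobalt together hold 15% + 18% + 40% = 73% of Larkspur, so Rania controls Larkspur.

Auriga plc, Cobalt Industries Ltd, Larkspur Pty Ltd, Lumen Properties Kft, Northlake KK, Solent Foods SpA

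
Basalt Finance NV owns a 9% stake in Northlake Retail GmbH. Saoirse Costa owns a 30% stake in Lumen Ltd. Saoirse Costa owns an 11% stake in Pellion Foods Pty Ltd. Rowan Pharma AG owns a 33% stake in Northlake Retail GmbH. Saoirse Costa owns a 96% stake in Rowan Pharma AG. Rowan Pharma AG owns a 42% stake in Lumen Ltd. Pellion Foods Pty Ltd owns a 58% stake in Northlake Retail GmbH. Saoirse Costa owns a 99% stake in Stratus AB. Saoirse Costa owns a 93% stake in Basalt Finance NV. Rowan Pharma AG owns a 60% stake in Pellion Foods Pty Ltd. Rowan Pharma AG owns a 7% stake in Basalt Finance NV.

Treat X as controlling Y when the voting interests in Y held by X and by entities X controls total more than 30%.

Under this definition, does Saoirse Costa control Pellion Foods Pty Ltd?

Saoirse holds 96% of Rowan, so Saoirse controls Rowan.
Saoirse and Rowan together hold 11% + 60% = 71% of Pellion, so Saoirse controls Pellion.

Yes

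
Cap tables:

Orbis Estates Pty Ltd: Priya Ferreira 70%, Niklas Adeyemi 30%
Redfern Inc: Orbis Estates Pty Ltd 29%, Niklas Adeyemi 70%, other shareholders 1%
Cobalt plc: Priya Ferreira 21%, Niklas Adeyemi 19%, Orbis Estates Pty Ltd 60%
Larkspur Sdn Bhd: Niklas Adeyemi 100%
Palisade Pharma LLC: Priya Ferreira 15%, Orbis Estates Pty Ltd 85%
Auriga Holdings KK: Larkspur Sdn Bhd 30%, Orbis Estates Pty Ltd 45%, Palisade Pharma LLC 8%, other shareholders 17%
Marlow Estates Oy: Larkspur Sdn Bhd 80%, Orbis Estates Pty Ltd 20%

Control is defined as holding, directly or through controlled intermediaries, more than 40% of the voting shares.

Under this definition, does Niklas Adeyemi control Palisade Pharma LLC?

Niklas holds 70% of Redfern, so Niklas controls Redfern.
Niklas holds 100% of Larkspur, so Niklas controls Larkspur.
Larkspur holds 80% of Marlow, so Niklas controls Marlow.
Neither Niklas nor any entity Niklas controls holds any voting interest in Palisade.
So Niklas does not control Palisade.

No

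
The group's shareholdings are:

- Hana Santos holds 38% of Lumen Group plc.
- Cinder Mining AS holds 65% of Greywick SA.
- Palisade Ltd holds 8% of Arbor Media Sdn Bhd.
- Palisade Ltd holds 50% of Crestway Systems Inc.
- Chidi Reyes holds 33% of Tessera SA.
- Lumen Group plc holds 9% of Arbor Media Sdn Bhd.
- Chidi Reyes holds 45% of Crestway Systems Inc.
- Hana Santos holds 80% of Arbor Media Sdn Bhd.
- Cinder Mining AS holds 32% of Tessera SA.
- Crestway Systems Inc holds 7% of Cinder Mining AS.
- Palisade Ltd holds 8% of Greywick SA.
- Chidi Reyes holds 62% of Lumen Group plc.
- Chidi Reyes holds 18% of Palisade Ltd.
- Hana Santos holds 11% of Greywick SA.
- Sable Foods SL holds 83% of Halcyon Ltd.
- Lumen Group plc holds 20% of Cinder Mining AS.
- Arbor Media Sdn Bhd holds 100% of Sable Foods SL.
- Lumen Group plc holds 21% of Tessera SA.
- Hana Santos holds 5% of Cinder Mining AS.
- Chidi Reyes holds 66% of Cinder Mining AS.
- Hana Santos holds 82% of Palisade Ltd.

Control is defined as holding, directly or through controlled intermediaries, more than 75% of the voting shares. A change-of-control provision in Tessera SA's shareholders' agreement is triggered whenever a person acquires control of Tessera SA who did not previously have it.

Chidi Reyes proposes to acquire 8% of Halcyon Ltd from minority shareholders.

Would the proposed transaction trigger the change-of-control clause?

The purchase changes only Chidi's holdings, so Chidi is the only person who could newly come to control Tessera.
Chidi's largest direct stake is 66% in Cinder, which does not meet the threshold, so Chidi controls no company.
In Tessera, Chidi's side holds only 33%, not > 75%.
So before the transaction, Chidi does not control Tessera.
After the purchase, Chidi holds 8% of Halcyon directly.
Chidi's side now holds 8% of Halcyon, not > 75%, so Chidi still does not control Halcyon.
After the transaction, Chidi's side holds 33% of Tessera, not > 75%, so Chidi still does not control Tessera.
No new person acquires control, so the clause is not triggered.

No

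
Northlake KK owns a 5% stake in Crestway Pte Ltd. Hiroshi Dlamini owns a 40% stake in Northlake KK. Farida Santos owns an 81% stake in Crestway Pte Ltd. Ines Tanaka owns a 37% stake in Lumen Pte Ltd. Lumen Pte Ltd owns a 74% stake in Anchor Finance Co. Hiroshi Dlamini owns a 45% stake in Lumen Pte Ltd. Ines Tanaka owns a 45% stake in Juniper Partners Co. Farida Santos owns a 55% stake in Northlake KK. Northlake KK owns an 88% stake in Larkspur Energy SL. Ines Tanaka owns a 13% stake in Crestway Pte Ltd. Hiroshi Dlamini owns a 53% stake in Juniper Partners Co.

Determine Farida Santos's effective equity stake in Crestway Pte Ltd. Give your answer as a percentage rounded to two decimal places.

83.75%

Farida reaches Crestway along 2 paths.
Direct stake: 81% = 81%.
Via Northlake: 55% × 5% = 2.75%.
Total: 81% + 2.75% = 83.75%.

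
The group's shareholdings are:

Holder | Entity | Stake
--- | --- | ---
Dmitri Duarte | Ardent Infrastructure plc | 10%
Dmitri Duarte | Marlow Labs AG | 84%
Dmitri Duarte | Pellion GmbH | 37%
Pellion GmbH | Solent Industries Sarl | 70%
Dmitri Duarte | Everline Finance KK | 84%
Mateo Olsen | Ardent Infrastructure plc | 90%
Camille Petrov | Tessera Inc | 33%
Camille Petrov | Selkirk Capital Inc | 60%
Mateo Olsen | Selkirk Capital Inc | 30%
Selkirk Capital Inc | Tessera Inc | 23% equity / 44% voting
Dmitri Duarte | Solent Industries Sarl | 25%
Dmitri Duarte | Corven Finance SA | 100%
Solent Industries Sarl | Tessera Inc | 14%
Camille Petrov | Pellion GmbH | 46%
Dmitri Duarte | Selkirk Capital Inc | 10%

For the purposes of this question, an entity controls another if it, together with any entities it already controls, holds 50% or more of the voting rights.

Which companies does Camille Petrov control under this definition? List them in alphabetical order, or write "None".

Camille holds 60% of Selkirk, so Camille controls Selkirk.
Camille and Selkirk together hold 33% + 44% = 77% of Tessera, so Camille controls Tessera.
No other company's threshold is met.

Selkirk Capital Inc, Tessera Inc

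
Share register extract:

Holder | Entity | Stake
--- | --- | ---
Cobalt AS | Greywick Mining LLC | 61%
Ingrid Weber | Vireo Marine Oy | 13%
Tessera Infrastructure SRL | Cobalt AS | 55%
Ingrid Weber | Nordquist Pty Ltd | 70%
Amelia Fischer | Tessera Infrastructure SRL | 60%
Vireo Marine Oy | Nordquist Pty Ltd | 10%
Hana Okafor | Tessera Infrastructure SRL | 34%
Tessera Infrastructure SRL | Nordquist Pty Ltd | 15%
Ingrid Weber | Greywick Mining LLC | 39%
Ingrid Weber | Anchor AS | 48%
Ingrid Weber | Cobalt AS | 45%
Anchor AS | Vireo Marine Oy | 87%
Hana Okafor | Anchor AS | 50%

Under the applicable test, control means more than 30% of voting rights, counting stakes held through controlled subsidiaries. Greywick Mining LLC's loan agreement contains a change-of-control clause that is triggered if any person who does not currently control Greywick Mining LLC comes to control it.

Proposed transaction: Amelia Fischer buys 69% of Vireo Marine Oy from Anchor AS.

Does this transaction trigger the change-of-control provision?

The purchase adds only to Amelia's holdings (Anchor's stake shrinks), so Amelia is the only person who could newly come to control Greywick.
Amelia holds 60% of Tessera, so Amelia controls Tessera.
Tessera holds 55% of Cobalt, so Amelia controls Cobalt.
Cobalt holds 61% of Greywick, so Amelia controls Greywick.
So Amelia already controls Greywick before the transaction.
After the purchase, Amelia holds 69% of Vireo directly, and Anchor's stake falls to 18%.
Amelia controlled Greywick already, so this is not a new person acquiring control; every other person's position is unchanged or reduced.
No new person acquires control, so the clause is not triggered.

No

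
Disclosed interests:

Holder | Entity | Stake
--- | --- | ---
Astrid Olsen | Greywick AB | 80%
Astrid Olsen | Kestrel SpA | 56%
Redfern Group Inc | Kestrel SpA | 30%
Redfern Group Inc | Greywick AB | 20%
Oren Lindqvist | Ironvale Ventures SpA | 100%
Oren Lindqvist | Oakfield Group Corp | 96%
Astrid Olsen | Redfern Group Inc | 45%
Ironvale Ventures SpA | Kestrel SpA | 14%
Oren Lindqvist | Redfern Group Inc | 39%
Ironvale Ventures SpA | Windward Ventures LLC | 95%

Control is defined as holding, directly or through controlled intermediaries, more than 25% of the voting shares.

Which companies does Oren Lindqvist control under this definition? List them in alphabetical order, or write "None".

Oren holds 39% of Redfern, so Oren controls Redfern.
Oren holds 96% of Oakfield, so Oren controls Oakfield.
Oren holds 100% of Ironvale, so Oren controls Ironvale.
Ironvale holds 95% of Windward, so Oren controls Windward.
Ironvale and Redfern together hold 14% + 30% = 44% of Kestrel, so Oren controls Kestrel.
No other company's threshold is met.

Ironvale Ventures SpA, Kestrel SpA, Oakfield Group Corp, Redfern Group Inc, Windward Ventures LLC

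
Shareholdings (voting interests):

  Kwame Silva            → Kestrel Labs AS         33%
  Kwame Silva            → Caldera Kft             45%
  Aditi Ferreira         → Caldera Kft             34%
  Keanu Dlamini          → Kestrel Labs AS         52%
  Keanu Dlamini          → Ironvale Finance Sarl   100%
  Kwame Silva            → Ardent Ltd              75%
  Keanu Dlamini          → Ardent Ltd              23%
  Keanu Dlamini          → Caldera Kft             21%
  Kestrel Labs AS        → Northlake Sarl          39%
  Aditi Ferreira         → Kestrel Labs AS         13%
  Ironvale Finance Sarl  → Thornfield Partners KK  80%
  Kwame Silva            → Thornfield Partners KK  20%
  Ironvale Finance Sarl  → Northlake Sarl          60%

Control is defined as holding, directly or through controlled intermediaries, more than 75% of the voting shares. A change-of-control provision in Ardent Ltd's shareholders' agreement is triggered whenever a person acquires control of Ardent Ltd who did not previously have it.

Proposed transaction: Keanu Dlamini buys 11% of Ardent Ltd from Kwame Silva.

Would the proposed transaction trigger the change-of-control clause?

The purchase adds only to Keanu's holdings (Kwame's stake shrinks), so Keanu is the only person who could newly come to control Ardent.
Keanu holds 100% of Ironvale, so Keanu controls Ironvale.
Ironvale holds 80% of Thornfield, so Keanu controls Thornfield.
In Ardent, Keanu's side holds only 23%, not > 75%.
So before the transaction, Keanu does not control Ardent.
After the purchase, Keanu's direct stake in Ardent rises to 23% + 11% = 34%, and Kwame's stake falls to 64%.
After the transaction, Keanu's side holds 34% of Ardent, not > 75%, so Keanu still does not control Ardent.
No new person acquires control, so the clause is not triggered.

No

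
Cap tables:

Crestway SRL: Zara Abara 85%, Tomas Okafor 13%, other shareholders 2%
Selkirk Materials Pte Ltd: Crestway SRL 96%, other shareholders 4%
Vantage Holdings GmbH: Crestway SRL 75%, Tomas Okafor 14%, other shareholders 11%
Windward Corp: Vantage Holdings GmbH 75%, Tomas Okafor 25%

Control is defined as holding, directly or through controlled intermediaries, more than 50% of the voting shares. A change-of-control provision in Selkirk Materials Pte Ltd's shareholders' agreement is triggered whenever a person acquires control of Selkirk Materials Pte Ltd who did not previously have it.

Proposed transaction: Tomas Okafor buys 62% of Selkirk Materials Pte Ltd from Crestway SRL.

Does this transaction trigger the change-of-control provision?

Yes

The purchase adds only to Tomas's holdings (Crestway's stake shrinks), so Tomas is the only person who could newly come to control Selkirk.
Tomas's largest direct stake is 25% in Windward, which does not meet the threshold, so Tomas controls no company.
Neither Tomas nor any entity Tomas controls holds any voting interest in Selkirk.
So before the transaction, Tomas does not control Selkirk.
After the purchase, Tomas holds 62% of Selkirk directly, and Crestway's stake falls to 34%.
Tomas holds 62% of Selkirk, so Tomas controls Selkirk.
Tomas did not control Selkirk before and does after, so the clause is triggered.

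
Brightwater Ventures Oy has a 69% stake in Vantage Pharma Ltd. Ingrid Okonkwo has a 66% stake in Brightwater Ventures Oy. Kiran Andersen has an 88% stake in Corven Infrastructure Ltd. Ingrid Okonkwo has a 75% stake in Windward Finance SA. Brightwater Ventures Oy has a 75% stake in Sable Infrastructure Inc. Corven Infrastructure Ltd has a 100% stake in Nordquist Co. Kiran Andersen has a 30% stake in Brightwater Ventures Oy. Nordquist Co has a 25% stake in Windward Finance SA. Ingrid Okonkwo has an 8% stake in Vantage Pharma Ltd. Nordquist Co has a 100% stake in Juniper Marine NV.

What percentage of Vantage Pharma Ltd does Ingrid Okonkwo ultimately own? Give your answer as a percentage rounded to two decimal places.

53.54%

Ingrid reaches Vantage along 2 paths.
Via Brightwater: 66% × 69% = 45.54%.
Direct stake: 8% = 8%.
Total: 45.54% + 8% = 53.54%.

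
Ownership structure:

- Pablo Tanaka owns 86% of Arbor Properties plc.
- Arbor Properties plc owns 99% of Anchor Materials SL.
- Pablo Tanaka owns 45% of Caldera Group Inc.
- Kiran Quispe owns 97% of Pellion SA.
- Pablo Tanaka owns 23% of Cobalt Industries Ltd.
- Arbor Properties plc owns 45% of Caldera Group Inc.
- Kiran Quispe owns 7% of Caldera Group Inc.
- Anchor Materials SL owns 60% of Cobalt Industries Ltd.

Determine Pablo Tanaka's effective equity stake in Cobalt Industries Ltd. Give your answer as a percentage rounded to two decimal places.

74.08%

Pablo reaches Cobalt along 2 paths.
Via Arbor → Anchor: 86% × 99% × 60% = 51.084%.
Direct stake: 23% = 23%.
Total: 51.084% + 23% = 74.084%.
Rounded: 74.08%.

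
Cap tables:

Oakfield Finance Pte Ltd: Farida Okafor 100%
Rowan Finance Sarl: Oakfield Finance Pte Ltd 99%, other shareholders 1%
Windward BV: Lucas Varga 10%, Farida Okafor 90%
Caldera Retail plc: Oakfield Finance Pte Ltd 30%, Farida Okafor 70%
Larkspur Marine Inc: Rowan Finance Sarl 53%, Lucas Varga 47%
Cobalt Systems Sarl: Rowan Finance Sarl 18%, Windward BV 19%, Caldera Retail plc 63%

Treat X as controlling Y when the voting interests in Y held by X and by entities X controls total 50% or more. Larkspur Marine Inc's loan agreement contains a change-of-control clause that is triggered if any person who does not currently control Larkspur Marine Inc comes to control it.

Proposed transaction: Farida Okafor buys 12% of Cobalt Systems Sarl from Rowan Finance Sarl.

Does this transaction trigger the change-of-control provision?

No

The purchase adds only to Farida's holdings (Rowan's stake shrinks), so Farida is the only person who could newly come to control Larkspur.
Farida holds 100% of Oakfield, so Farida controls Oakfield.
Oakfield holds 99% of Rowan, so Farida controls Rowan.
Rowan holds 53% of Larkspur, so Farida controls Larkspur.
So Farida already controls Larkspur before the transaction.
After the purchase, Farida holds 12% of Cobalt directly, and Rowan's stake falls to 6%.
Farida controlled Larkspur already, so this is not a new person acquiring control; every other person's position is unchanged or reduced.
No new person acquires control, so the clause is not triggered.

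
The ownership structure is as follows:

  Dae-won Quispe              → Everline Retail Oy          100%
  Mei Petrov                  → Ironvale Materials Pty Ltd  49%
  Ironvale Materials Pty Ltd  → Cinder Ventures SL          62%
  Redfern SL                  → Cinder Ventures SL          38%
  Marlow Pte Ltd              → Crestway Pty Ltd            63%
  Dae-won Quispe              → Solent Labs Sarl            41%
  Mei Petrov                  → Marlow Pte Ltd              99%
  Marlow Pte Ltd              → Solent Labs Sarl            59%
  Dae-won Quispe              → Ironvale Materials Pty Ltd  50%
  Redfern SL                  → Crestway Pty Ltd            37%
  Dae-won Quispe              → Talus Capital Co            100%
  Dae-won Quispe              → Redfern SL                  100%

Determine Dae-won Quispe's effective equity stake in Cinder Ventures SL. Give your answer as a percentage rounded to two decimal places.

69.00%

Dae-won reaches Cinder along 2 paths.
Via Ironvale: 50% × 62% = 31%.
Via Redfern: 100% × 38% = 38%.
Total: 31% + 38% = 69%.
Rounded: 69.00%.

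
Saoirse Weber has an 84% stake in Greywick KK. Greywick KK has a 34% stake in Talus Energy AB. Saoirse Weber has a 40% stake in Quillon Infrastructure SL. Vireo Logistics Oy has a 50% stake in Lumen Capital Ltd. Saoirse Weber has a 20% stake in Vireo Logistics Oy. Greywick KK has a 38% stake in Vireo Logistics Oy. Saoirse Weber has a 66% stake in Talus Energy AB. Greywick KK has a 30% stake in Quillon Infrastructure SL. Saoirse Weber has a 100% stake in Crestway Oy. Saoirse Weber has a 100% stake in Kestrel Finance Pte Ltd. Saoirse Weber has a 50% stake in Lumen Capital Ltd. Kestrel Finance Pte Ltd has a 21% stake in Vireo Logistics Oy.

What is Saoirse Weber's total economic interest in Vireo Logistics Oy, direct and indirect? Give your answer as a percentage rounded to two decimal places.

Saoirse reaches Vireo along 3 paths.
Direct stake: 20% = 20%.
Via Kestrel: 100% × 21% = 21%.
Via Greywick: 84% × 38% = 31.92%.
Total: 20% + 21% + 31.92% = 72.92%.

72.92%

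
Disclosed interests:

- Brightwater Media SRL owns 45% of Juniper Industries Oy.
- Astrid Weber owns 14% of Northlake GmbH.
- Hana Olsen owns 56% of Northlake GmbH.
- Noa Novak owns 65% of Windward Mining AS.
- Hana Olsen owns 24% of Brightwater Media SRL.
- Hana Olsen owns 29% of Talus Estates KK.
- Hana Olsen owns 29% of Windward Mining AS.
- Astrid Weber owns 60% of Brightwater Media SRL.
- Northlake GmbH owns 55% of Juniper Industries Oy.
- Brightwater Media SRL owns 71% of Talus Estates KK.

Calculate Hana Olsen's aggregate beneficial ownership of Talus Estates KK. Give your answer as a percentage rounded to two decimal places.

46.04%

Hana reaches Talus along 2 paths.
Via Brightwater: 24% × 71% = 17.04%.
Direct stake: 29% = 29%.
Total: 17.04% + 29% = 46.04%.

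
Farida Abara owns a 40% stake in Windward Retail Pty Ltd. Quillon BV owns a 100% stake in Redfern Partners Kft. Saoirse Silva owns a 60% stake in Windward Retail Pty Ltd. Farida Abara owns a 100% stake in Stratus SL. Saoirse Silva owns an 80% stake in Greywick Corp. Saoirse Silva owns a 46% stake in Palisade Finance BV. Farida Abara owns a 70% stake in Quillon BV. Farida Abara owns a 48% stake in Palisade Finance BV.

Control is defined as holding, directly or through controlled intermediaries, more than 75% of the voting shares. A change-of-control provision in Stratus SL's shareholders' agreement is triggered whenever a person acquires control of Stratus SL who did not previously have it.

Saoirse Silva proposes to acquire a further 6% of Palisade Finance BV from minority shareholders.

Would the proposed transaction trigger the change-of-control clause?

The purchase changes only Saoirse's holdings, so Saoirse is the only person who could newly come to control Stratus.
Saoirse holds 80% of Greywick, so Saoirse controls Greywick.
Neither Saoirse nor any entity Saoirse controls holds any voting interest in Stratus.
So before the transaction, Saoirse does not control Stratus.
After the purchase, Saoirse's direct stake in Palisade rises to 46% + 6% = 52%.
Saoirse's side now holds 52% of Palisade, not > 75%, so Saoirse still does not control Palisade.
After the transaction, neither Saoirse nor any entity Saoirse controls holds a voting interest in Stratus, so Saoirse still does not control it.
No new person acquires control, so the clause is not triggered.

No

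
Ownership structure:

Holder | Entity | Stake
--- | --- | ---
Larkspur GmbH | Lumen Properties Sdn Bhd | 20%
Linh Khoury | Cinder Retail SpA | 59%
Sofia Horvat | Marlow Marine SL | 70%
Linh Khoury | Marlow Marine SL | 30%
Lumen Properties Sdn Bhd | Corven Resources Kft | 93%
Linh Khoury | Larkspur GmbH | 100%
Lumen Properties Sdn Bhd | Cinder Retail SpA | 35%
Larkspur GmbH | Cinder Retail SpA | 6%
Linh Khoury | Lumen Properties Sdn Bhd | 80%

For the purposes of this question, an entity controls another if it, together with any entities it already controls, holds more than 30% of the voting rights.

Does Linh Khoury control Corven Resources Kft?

Yes

Linh holds 100% of Larkspur, so Linh controls Larkspur.
Larkspur and Linh together hold 20% + 80% = 100% of Lumen, so Linh controls Lumen.
Lumen holds 93% of Corven, so Linh controls Corven.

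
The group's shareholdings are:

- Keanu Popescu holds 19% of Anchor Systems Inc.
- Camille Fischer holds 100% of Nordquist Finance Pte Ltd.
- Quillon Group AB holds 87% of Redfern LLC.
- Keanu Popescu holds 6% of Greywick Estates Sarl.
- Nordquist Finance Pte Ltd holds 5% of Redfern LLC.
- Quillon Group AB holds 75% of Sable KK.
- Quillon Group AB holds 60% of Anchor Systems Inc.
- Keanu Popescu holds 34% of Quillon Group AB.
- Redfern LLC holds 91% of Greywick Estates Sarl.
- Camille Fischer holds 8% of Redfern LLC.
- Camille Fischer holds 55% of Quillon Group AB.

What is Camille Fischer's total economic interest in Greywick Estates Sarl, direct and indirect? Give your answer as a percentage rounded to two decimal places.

Camille reaches Greywick along 3 paths.
Via Redfern: 8% × 91% = 7.28%.
Via Nordquist → Redfern: 100% × 5% × 91% = 4.55%.
Via Quillon → Redfern: 55% × 87% × 91% = 43.5435%.
Total: 7.28% + 4.55% + 43.5435% = 55.3735%.
Rounded: 55.37%.

55.37%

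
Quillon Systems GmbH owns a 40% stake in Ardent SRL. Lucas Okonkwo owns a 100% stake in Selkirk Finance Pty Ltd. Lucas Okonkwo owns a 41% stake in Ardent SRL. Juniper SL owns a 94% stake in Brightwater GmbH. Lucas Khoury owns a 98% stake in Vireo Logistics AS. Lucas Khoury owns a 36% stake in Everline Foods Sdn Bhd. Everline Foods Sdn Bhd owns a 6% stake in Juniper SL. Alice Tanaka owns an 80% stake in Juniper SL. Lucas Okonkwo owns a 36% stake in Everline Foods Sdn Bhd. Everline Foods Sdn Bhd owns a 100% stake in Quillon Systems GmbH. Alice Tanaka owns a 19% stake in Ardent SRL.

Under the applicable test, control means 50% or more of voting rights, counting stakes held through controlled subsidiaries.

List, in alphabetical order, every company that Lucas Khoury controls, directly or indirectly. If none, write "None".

Vireo Logistics AS

Lucas Khoury holds 98% of Vireo, so Lucas Khoury controls Vireo.
No other company's threshold is met.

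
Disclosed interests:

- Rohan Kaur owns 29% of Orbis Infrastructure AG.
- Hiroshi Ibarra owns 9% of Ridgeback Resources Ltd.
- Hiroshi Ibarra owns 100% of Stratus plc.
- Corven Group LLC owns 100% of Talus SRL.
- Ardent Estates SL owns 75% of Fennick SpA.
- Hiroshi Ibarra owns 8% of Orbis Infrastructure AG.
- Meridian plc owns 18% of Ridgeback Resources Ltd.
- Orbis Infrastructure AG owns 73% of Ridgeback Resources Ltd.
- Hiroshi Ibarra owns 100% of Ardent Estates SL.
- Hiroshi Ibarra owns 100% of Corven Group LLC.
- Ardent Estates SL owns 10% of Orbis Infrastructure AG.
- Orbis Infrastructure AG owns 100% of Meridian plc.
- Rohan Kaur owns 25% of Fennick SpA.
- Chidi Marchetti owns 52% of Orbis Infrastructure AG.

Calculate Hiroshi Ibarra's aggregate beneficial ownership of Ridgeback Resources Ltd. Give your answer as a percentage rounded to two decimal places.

25.38%

Hiroshi reaches Ridgeback along 5 paths.
Via Ardent → Orbis → Meridian: 100% × 10% × 100% × 18% = 1.8%.
Via Orbis → Meridian: 8% × 100% × 18% = 1.44%.
Via Ardent → Orbis: 100% × 10% × 73% = 7.3%.
Via Orbis: 8% × 73% = 5.84%.
Direct stake: 9% = 9%.
Total: 1.8% + 1.44% + 7.3% + 5.84% + 9% = 25.38%.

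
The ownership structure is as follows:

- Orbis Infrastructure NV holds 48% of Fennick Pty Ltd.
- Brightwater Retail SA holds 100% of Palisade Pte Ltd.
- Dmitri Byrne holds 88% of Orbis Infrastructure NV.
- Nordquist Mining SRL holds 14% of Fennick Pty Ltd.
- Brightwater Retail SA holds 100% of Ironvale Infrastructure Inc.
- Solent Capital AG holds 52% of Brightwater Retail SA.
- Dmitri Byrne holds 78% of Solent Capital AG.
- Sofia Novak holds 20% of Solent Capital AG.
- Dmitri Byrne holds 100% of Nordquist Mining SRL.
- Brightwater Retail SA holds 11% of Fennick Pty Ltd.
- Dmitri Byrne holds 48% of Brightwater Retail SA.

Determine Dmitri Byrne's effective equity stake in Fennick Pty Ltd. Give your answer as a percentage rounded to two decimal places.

65.98%

Dmitri reaches Fennick along 4 paths.
Via Orbis: 88% × 48% = 42.24%.
Via Solent → Brightwater: 78% × 52% × 11% = 4.4616%.
Via Brightwater: 48% × 11% = 5.28%.
Via Nordquist: 100% × 14% = 14%.
Total: 42.24% + 4.4616% + 5.28% + 14% = 65.9816%.
Rounded: 65.98%.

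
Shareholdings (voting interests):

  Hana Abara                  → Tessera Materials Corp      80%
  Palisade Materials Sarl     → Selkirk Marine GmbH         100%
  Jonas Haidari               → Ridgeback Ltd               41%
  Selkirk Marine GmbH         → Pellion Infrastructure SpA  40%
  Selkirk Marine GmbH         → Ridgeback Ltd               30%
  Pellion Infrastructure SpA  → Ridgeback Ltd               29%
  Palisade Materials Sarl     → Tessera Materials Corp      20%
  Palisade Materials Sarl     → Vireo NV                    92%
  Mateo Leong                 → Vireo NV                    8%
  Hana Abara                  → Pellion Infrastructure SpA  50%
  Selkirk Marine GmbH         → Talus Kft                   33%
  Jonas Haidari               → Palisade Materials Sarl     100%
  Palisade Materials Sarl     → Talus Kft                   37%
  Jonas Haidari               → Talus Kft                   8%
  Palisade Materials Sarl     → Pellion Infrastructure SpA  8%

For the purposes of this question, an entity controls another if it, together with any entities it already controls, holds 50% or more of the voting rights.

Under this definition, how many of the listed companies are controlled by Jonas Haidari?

5

Jonas holds 100% of Palisade, so Jonas controls Palisade.
Palisade holds 100% of Selkirk, so Jonas controls Selkirk.
Palisade holds 92% of Vireo, so Jonas controls Vireo.
Jonas and Selkirk together hold 41% + 30% = 71% of Ridgeback, so Jonas controls Ridgeback.
Selkirk and Jonas and Palisade together hold 33% + 8% + 37% = 78% of Talus, so Jonas controls Talus.
No other company's threshold is met.
Jonas controls 5 companies.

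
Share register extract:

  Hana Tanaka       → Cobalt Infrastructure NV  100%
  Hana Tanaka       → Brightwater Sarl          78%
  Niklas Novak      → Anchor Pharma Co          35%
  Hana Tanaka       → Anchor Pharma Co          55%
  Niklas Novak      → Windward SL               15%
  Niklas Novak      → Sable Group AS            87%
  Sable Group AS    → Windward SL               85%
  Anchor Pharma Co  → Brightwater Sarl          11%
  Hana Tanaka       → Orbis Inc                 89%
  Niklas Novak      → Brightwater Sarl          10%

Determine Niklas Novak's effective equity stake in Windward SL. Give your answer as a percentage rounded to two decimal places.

88.95%

Niklas reaches Windward along 2 paths.
Direct stake: 15% = 15%.
Via Sable: 87% × 85% = 73.95%.
Total: 15% + 73.95% = 88.95%.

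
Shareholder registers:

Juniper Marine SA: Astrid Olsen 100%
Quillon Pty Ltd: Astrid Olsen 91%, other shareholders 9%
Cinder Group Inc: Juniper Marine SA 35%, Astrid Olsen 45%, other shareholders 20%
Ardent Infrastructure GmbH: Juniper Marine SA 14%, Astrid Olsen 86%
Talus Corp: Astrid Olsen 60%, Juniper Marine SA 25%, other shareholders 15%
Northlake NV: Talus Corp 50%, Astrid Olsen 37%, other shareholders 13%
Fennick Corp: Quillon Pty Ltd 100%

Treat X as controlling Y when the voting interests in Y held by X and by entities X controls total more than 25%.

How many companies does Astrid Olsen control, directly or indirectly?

Astrid holds 100% of Juniper, so Astrid controls Juniper.
Astrid holds 91% of Quillon, so Astrid controls Quillon.
Juniper and Astrid together hold 35% + 45% = 80% of Cinder, so Astrid controls Cinder.
Juniper and Astrid together hold 14% + 86% = 100% of Ardent, so Astrid controls Ardent.
Astrid and Juniper together hold 60% + 25% = 85% of Talus, so Astrid controls Talus.
Talus and Astrid together hold 50% + 37% = 87% of Northlake, so Astrid controls Northlake.
Quillon holds 100% of Fennick, so Astrid controls Fennick.
Astrid controls 7 companies.

7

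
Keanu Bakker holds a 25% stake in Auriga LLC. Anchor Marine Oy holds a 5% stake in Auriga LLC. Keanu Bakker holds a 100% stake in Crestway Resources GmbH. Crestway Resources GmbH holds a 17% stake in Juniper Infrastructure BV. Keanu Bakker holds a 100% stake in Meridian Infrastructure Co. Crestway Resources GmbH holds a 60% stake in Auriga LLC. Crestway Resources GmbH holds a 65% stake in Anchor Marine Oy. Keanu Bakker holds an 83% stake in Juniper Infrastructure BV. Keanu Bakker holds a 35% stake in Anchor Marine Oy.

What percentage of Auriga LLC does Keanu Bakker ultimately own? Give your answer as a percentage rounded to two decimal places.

90.00%

Keanu reaches Auriga along 4 paths.
Direct stake: 25% = 25%.
Via Crestway → Anchor: 100% × 65% × 5% = 3.25%.
Via Anchor: 35% × 5% = 1.75%.
Via Crestway: 100% × 60% = 60%.
Total: 25% + 3.25% + 1.75% + 60% = 90%.
Rounded: 90.00%.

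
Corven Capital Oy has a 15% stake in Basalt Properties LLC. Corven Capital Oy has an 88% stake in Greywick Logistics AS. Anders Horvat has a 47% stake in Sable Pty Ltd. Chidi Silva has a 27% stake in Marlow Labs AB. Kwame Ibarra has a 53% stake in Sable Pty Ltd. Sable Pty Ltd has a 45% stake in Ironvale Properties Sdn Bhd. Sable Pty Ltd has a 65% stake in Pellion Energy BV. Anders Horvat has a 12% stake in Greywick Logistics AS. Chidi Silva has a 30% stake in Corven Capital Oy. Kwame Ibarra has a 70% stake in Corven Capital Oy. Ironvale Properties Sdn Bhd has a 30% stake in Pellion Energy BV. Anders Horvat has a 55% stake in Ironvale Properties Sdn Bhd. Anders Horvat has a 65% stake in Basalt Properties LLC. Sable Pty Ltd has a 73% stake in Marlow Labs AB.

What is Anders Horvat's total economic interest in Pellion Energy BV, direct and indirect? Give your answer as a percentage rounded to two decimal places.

Anders reaches Pellion along 3 paths.
Via Sable: 47% × 65% = 30.55%.
Via Sable → Ironvale: 47% × 45% × 30% = 6.345%.
Via Ironvale: 55% × 30% = 16.5%.
Total: 30.55% + 6.345% + 16.5% = 53.395%.
Rounded: 53.40%.

53.40%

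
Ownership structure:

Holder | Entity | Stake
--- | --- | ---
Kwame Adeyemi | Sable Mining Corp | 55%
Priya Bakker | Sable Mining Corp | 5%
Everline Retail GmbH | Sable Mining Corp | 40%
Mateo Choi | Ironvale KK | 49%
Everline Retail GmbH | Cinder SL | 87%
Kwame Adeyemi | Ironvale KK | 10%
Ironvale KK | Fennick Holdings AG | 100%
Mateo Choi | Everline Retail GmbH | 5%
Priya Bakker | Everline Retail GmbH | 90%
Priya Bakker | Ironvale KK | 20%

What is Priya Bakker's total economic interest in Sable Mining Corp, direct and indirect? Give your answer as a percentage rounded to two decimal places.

41.00%

Priya reaches Sable along 2 paths.
Direct stake: 5% = 5%.
Via Everline: 90% × 40% = 36%.
Total: 5% + 36% = 41%.
Rounded: 41.00%.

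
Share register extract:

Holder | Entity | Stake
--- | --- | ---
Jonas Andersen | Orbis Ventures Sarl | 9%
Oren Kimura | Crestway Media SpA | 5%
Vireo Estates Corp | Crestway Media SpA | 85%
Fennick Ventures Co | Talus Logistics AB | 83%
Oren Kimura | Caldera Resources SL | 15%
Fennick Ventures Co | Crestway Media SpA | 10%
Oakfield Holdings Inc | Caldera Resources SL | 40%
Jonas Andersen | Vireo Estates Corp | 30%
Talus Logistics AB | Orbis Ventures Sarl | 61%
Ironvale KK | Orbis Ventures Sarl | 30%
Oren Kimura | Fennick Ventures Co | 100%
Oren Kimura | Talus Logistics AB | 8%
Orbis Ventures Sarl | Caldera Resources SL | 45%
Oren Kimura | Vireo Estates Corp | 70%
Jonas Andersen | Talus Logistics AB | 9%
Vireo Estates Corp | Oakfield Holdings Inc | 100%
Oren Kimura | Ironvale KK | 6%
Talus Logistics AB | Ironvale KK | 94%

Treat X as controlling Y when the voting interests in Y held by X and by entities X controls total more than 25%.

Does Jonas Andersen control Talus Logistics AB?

Jonas holds 30% of Vireo, so Jonas controls Vireo.
Vireo holds 85% of Crestway, so Jonas controls Crestway.
Vireo holds 100% of Oakfield, so Jonas controls Oakfield.
Oakfield holds 40% of Caldera, so Jonas controls Caldera.
In Talus, Jonas's side holds only 9%, not > 25%.
So Jonas does not control Talus.

No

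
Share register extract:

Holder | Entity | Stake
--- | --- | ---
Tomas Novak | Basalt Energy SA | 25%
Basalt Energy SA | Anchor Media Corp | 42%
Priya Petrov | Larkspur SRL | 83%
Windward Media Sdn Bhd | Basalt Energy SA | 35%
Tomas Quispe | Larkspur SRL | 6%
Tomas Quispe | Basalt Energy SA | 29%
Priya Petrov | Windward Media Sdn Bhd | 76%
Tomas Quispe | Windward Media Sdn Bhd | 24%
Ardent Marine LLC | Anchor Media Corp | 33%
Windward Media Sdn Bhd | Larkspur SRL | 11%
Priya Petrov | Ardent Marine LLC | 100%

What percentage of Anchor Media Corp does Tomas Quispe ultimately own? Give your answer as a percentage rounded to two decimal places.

15.71%

Tomas Quispe reaches Anchor along 2 paths.
Via Basalt: 29% × 42% = 12.18%.
Via Windward → Basalt: 24% × 35% × 42% = 3.528%.
Total: 12.18% + 3.528% = 15.708%.
Rounded: 15.71%.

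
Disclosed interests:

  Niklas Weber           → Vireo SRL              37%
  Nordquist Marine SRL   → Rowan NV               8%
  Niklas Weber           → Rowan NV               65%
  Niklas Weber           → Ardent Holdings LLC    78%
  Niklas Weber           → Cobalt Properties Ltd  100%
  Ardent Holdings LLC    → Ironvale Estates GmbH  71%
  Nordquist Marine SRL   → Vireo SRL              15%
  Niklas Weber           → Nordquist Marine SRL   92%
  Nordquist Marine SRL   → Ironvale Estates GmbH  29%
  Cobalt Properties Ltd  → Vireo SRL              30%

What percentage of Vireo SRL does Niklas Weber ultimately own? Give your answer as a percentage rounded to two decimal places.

Niklas reaches Vireo along 3 paths.
Direct stake: 37% = 37%.
Via Nordquist: 92% × 15% = 13.8%.
Via Cobalt: 100% × 30% = 30%.
Total: 37% + 13.8% + 30% = 80.8%.
Rounded: 80.80%.

80.80%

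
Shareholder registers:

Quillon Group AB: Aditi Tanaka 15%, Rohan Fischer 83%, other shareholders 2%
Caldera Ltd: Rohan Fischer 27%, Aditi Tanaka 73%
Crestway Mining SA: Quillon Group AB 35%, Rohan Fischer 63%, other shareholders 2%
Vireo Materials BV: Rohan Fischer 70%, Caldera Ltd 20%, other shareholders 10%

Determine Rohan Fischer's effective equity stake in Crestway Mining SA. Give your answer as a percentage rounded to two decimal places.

92.05%

Rohan reaches Crestway along 2 paths.
Via Quillon: 83% × 35% = 29.05%.
Direct stake: 63% = 63%.
Total: 29.05% + 63% = 92.05%.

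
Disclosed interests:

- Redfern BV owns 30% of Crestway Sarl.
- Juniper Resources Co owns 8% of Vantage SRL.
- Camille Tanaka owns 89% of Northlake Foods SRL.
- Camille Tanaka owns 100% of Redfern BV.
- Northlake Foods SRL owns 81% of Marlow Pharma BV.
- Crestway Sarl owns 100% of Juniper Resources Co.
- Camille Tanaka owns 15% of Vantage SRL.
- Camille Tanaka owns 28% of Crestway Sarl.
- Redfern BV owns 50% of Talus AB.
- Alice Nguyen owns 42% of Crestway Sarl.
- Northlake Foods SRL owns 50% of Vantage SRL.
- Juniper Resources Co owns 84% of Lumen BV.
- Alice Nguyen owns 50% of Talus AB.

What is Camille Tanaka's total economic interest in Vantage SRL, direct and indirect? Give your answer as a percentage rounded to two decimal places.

64.14%

Camille reaches Vantage along 4 paths.
Via Northlake: 89% × 50% = 44.5%.
Via Redfern → Crestway → Juniper: 100% × 30% × 100% × 8% = 2.4%.
Via Crestway → Juniper: 28% × 100% × 8% = 2.24%.
Direct stake: 15% = 15%.
Total: 44.5% + 2.4% + 2.24% + 15% = 64.14%.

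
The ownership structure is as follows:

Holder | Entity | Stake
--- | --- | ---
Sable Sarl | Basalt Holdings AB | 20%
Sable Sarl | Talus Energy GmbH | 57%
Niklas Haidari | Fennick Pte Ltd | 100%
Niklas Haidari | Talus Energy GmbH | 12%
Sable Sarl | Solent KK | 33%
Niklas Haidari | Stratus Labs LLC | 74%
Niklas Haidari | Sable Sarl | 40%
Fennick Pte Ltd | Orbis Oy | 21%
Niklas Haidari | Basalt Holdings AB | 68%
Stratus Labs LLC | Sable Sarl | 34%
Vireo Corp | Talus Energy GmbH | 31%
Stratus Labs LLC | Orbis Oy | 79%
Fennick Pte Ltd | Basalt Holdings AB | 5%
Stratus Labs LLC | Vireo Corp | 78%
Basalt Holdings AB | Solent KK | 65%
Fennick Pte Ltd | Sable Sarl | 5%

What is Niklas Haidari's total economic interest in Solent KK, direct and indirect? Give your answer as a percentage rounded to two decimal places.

Niklas reaches Solent along 8 paths.
Via Basalt: 68% × 65% = 44.2%.
Via Fennick → Sable → Basalt: 100% × 5% × 20% × 65% = 0.65%.
Via Stratus → Sable → Basalt: 74% × 34% × 20% × 65% = 3.2708%.
Via Sable → Basalt: 40% × 20% × 65% = 5.2%.
Via Fennick → Basalt: 100% × 5% × 65% = 3.25%.
Via Fennick → Sable: 100% × 5% × 33% = 1.65%.
Via Stratus → Sable: 74% × 34% × 33% = 8.3028%.
Via Sable: 40% × 33% = 13.2%.
Total: 44.2% + 0.65% + 3.2708% + 5.2% + 3.25% + 1.65% + 8.3028% + 13.2% = 79.7236%.
Rounded: 79.72%.

79.72%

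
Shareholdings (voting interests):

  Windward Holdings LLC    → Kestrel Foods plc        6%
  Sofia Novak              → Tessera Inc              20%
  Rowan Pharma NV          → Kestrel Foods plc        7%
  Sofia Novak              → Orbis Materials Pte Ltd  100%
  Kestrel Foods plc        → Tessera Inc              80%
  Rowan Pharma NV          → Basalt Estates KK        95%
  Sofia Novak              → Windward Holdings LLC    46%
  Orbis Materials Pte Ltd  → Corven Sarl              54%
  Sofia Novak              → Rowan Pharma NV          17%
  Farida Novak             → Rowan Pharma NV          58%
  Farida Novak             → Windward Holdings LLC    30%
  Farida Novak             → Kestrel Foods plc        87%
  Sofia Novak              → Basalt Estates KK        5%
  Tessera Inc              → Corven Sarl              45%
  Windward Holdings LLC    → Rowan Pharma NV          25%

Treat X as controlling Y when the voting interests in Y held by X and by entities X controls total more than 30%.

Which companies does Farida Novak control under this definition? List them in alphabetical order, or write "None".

Basalt Estates KK, Corven Sarl, Kestrel Foods plc, Rowan Pharma NV, Tessera Inc

Farida holds 58% of Rowan, so Farida controls Rowan.
Rowan holds 95% of Basalt, so Farida controls Basalt.
Farida and Rowan together hold 87% + 7% = 94% of Kestrel, so Farida controls Kestrel.
Kestrel holds 80% of Tessera, so Farida controls Tessera.
Tessera holds 45% of Corven, so Farida controls Corven.
No other company's threshold is met.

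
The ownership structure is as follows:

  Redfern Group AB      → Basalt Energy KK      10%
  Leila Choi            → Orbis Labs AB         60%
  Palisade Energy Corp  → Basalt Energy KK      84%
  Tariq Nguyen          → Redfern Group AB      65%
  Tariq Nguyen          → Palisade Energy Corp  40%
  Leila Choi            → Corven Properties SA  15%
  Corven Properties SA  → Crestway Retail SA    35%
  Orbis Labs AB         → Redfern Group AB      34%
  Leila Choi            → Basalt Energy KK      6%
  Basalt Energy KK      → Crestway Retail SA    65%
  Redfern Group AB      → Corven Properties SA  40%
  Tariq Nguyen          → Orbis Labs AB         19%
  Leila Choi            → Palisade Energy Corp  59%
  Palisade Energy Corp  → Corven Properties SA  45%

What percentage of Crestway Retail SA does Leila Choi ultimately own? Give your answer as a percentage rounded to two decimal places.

Leila reaches Crestway along 6 paths.
Via Orbis → Redfern → Basalt: 60% × 34% × 10% × 65% = 1.326%.
Via Basalt: 6% × 65% = 3.9%.
Via Palisade → Basalt: 59% × 84% × 65% = 32.214%.
Via Corven: 15% × 35% = 5.25%.
Via Orbis → Redfern → Corven: 60% × 34% × 40% × 35% = 2.856%.
Via Palisade → Corven: 59% × 45% × 35% = 9.2925%.
Total: 1.326% + 3.9% + 32.214% + 5.25% + 2.856% + 9.2925% = 54.8385%.
Rounded: 54.84%.

54.84%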